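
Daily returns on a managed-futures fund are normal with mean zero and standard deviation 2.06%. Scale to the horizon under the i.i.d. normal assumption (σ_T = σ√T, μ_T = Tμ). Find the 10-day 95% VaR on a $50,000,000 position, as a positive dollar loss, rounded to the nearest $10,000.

$5,360,000

At 95%, z = 1.645.
σ_{10d} = 2.06% × √10 = 6.514%.
VaR = 1.645 × 6.514% = 10.716%.
On $50,000,000: 0.10716 × $50,000,000 = $5,358,000.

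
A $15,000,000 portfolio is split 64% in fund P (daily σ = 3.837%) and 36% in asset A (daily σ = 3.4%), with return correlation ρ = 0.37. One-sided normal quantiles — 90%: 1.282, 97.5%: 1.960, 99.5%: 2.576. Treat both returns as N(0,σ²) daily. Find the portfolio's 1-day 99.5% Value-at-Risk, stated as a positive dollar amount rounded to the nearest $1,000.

σ_p² = 0.64²·3.837² + 0.36²·3.4² + 2·0.37·0.64·0.36·3.837·3.4 = 9.7528 (%²).
σ_p = √9.7528 = 3.123%.
VaR = 2.576 × 3.123% = 8.045%; on $15,000,000 that is $1,206,750.

$1,207,000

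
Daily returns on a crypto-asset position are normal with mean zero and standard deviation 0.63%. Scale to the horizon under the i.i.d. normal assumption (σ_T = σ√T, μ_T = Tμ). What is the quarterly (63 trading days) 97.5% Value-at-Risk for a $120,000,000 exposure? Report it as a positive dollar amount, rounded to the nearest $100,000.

At 97.5%, z = 1.960.
σ_{63d} = 0.63% × √63 = 5.000%.
VaR = 1.960 × 5.000% = 9.800%.
On $120,000,000: 0.09800 × $120,000,000 = $11,760,000.

$11,800,000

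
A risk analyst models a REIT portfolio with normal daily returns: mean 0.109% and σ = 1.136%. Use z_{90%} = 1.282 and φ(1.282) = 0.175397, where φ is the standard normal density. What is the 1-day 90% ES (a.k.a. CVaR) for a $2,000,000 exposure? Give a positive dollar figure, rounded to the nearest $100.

$37,700

Tail multiplier: φ(z)/(1−α) = 0.175397 / 0.1 = 1.754.
ES = −(0.109%) + 1.136% × 1.754 = 1.884%.
On $2,000,000: 0.01884 × $2,000,000 = $37,680.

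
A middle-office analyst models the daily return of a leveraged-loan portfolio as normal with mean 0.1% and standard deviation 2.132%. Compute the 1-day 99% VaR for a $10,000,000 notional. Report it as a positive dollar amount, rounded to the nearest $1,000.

At 99% one-sided, z = 2.326.
VaR = −μ + z·σ = −(0.1%) + 2.326 × 2.132% = 4.859%.
On $10,000,000: 0.04859 × $10,000,000 = $485,900.

$486,000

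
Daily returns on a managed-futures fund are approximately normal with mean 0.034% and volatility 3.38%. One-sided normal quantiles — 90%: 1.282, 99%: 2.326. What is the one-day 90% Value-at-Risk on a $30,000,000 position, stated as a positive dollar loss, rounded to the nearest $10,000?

VaR = −μ + z·σ = −(0.034%) + 1.282 × 3.38% = 4.299%.
On $30,000,000: 0.04299 × $30,000,000 = $1,289,700.

$1,290,000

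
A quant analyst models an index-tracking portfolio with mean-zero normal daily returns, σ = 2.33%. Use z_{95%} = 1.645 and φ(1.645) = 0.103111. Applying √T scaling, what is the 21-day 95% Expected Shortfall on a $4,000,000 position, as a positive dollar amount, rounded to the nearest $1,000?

$881,000

σ_{21d} = 2.33% × √21 = 10.677%.
ES multiplier = φ(z)/(1−α) = 0.103111/0.05 = 2.062.
ES = 10.677% × 2.062 = 22.016%; on $4,000,000: $880,640.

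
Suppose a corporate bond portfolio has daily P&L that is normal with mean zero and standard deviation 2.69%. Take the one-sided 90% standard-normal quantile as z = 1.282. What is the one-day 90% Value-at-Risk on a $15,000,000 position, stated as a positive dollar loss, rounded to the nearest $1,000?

$517,000

VaR = z·σ = 1.282 × 2.69% = 3.449%.
On $15,000,000: 0.03449 × $15,000,000 = $517,350.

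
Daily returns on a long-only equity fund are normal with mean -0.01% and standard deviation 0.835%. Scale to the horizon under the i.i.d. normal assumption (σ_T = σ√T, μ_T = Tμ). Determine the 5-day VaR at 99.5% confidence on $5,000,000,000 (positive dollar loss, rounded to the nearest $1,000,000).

$243,000,000

At 99.5%, z = 2.576.
σ_{5d} = 0.835% × √5 = 1.867%; μ_{5d} = 5 × -0.01% = -0.050%.
VaR = −(-0.050%) + 2.576 × 1.867% = 4.859%.
On $5,000,000,000: 0.04859 × $5,000,000,000 = $242,950,000.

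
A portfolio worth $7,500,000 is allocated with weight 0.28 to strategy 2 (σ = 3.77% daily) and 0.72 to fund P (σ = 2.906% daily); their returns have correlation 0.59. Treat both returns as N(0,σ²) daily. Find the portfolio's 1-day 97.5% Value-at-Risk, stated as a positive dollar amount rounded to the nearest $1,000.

σ_p² = 0.28²·3.77² + 0.72²·2.906² + 2·0.59·0.28·0.72·3.77·2.906 = 8.0983 (%²).
σ_p = √8.0983 = 2.846%.
At 97.5%, z = 1.960.
VaR = 1.960 × 2.846% = 5.578%; on $7,500,000 that is $418,350.

$418,000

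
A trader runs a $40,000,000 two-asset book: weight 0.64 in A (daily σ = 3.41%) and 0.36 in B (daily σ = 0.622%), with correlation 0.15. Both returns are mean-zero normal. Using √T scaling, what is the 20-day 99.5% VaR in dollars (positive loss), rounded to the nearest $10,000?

$10,260,000

σ_p = √(0.64²·3.41² + 0.36²·0.622² + 2·0.15·0.64·0.36·3.41·0.622) = 2.227%.
σ_{20d} = 2.227% × √20 = 9.959%.
z(99.5%) = 2.576.
VaR = 2.576 × 9.959% = 25.654%; on $40,000,000 that is $10,261,600.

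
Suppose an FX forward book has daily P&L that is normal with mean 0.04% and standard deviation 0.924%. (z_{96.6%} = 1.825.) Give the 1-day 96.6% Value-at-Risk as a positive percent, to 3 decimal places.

1.646%

VaR = −μ + z·σ = −(0.04%) + 1.825 × 0.924% = 1.646%.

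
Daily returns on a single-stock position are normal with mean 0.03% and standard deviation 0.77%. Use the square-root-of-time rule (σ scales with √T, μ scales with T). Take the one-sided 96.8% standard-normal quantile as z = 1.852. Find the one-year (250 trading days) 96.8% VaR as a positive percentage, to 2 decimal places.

15.05%

σ_{250d} = 0.77% × √250 = 12.175%; μ_{250d} = 250 × 0.03% = 7.500%.
VaR = −(7.500%) + 1.852 × 12.175% = 15.048%.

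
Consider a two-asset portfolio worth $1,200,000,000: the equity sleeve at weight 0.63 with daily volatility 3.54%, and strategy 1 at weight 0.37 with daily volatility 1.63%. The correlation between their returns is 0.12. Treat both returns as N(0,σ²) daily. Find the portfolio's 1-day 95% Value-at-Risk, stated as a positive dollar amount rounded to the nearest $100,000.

$47,000,000

σ_p² = 0.63²·3.54² + 0.37²·1.63² + 2·0.12·0.63·0.37·3.54·1.63 = 5.6603 (%²).
σ_p = √5.6603 = 2.379%.
At 95%, z = 1.645.
VaR = 1.645 × 2.379% = 3.913%; on $1,200,000,000 that is $46,956,000.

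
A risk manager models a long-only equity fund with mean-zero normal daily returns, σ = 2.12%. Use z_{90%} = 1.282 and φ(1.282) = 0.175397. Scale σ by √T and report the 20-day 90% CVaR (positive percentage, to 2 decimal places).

16.63%

σ_{20d} = 2.12% × √20 = 9.481%.
ES multiplier = φ(z)/(1−α) = 0.175397/0.1 = 1.754.
ES = 9.481% × 1.754 = 16.630%.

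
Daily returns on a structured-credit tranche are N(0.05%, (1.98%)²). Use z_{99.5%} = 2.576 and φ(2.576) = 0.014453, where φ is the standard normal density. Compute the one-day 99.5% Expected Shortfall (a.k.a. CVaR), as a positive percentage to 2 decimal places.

5.67%

Tail multiplier: φ(z)/(1−α) = 0.014453 / 0.005 = 2.891.
ES = −(0.05%) + 1.98% × 2.891 = 5.674%.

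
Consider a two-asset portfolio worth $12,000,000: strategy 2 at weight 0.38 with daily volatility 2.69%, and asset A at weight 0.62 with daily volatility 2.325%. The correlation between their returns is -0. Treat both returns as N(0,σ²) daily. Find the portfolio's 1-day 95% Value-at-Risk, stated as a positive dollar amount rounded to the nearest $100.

$348,800

σ_p² = 0.38²·2.69² + 0.62²·2.325² + 2·-0·0.38·0.62·2.69·2.325 = 3.1228 (%²).
σ_p = √3.1228 = 1.767%.
At 95%, z = 1.645.
VaR = 1.645 × 1.767% = 2.907%; on $12,000,000 that is $348,840.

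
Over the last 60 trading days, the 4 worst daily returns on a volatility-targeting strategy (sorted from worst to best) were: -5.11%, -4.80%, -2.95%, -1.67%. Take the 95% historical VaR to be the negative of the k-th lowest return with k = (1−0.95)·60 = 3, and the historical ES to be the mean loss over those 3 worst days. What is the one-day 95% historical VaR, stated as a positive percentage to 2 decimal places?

2.95%

k = 3; the 3rd lowest return is -2.95%, so VaR = 2.95%.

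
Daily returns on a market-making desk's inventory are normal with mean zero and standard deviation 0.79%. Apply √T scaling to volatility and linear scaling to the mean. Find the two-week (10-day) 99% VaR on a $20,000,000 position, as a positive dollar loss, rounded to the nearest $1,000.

$1,162,000

At 99%, z = 2.326.
σ_{10d} = 0.79% × √10 = 2.498%.
VaR = 2.326 × 2.498% = 5.810%.
On $20,000,000: 0.05810 × $20,000,000 = $1,162,000.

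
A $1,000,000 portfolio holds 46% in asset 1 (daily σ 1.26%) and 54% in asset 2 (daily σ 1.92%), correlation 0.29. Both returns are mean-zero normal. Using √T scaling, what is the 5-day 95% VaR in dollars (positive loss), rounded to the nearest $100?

σ_p = √(0.46²·1.26² + 0.54²·1.92² + 2·0.29·0.46·0.54·1.26·1.92) = 1.326%.
σ_{5d} = 1.326% × √5 = 2.965%.
z(95%) = 1.645.
VaR = 1.645 × 2.965% = 4.877%; on $1,000,000 that is $48,770.

$48,800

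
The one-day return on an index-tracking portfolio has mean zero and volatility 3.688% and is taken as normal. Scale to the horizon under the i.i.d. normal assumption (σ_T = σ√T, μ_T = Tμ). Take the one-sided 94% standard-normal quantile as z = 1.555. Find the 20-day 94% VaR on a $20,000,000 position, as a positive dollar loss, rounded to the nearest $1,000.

σ_{20d} = 3.688% × √20 = 16.493%.
VaR = 1.555 × 16.493% = 25.647%.
On $20,000,000: 0.25647 × $20,000,000 = $5,129,400.

$5,129,000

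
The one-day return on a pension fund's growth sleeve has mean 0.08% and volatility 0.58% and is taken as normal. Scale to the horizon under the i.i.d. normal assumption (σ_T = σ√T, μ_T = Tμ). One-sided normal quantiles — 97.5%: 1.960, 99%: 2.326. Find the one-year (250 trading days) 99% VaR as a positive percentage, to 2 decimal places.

1.33%

σ_{250d} = 0.58% × √250 = 9.171%; μ_{250d} = 250 × 0.08% = 20.000%.
VaR = −(20.000%) + 2.326 × 9.171% = 1.332%.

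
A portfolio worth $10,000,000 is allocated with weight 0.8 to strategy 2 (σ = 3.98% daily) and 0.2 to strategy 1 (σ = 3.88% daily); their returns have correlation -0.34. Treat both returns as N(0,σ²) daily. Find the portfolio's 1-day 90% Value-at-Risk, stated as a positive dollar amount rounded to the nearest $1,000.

$386,000

σ_p² = 0.8²·3.98² + 0.2²·3.88² + 2·-0.34·0.8·0.2·3.98·3.88 = 9.0599 (%²).
σ_p = √9.0599 = 3.010%.
At 90%, z = 1.282.
VaR = 1.282 × 3.010% = 3.859%; on $10,000,000 that is $385,900.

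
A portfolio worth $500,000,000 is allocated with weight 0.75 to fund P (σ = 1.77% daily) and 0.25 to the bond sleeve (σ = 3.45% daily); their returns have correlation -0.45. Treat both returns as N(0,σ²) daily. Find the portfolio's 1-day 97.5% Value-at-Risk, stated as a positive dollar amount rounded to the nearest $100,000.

$11,900,000

σ_p² = 0.75²·1.77² + 0.25²·3.45² + 2·-0.45·0.75·0.25·1.77·3.45 = 1.4757 (%²).
σ_p = √1.4757 = 1.215%.
At 97.5%, z = 1.960.
VaR = 1.960 × 1.215% = 2.381%; on $500,000,000 that is $11,905,000.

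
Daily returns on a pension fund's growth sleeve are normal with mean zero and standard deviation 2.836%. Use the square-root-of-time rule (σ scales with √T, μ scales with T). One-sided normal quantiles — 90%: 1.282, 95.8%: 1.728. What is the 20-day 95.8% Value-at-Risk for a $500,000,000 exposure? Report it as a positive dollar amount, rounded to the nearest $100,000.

$109,600,000

σ_{20d} = 2.836% × √20 = 12.683%.
VaR = 1.728 × 12.683% = 21.916%.
On $500,000,000: 0.21916 × $500,000,000 = $109,580,000.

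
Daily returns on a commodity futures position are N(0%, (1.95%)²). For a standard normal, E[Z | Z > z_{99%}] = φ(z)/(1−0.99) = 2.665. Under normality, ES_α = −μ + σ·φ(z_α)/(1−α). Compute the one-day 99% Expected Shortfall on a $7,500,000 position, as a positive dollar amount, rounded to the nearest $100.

$389,800

ES = 1.95% × 2.665 = 5.197%.
On $7,500,000: 0.05197 × $7,500,000 = $389,775.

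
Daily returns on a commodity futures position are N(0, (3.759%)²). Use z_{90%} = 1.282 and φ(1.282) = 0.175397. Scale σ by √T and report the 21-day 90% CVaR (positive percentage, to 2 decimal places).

30.21%

σ_{21d} = 3.759% × √21 = 17.226%.
ES multiplier = φ(z)/(1−α) = 0.175397/0.1 = 1.754.
ES = 17.226% × 1.754 = 30.214%.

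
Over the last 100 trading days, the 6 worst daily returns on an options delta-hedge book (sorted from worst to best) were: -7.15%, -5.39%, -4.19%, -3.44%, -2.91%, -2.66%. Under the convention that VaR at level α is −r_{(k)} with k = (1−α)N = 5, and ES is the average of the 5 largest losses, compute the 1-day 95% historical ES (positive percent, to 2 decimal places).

The 5 worst returns sum to -23.08%.
ES = −(-23.08%) / 5 = 4.616% ≈ 4.62%.

4.62%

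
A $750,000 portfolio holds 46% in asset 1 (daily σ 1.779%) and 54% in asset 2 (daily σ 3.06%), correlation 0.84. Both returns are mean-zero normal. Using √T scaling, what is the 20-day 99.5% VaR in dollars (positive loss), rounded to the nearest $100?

σ_p = √(0.46²·1.779² + 0.54²·3.06² + 2·0.84·0.46·0.54·1.779·3.06) = 2.382%.
σ_{20d} = 2.382% × √20 = 10.653%.
z(99.5%) = 2.576.
VaR = 2.576 × 10.653% = 27.442%; on $750,000 that is $205,815.

$205,800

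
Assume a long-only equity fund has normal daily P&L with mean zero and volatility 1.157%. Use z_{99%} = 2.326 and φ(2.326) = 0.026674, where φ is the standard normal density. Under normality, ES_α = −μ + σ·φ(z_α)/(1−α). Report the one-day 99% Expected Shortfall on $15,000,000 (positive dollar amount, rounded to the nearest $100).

Tail multiplier: φ(z)/(1−α) = 0.026674 / 0.01 = 2.667.
ES = 1.157% × 2.667 = 3.086%.
On $15,000,000: 0.03086 × $15,000,000 = $462,900.

$462,900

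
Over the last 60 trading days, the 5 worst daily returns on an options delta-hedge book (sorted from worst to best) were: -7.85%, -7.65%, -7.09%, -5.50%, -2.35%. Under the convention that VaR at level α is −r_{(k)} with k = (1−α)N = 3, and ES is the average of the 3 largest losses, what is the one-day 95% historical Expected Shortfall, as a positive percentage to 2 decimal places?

The 3 worst returns sum to -22.59%.
ES = −(-22.59%) / 3 = 7.53%.

7.53%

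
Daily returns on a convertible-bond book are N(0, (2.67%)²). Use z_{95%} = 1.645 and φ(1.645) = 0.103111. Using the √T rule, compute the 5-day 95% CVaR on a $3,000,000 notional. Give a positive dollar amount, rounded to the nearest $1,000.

σ_{5d} = 2.67% × √5 = 5.970%.
ES multiplier = φ(z)/(1−α) = 0.103111/0.05 = 2.062.
ES = 5.970% × 2.062 = 12.310%; on $3,000,000: $369,300.

$369,000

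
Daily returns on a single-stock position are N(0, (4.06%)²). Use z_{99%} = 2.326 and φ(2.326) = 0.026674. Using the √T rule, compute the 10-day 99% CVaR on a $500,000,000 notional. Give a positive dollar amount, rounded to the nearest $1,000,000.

σ_{10d} = 4.06% × √10 = 12.839%.
ES multiplier = φ(z)/(1−α) = 0.026674/0.01 = 2.667.
ES = 12.839% × 2.667 = 34.242%; on $500,000,000: $171,210,000.

$171,000,000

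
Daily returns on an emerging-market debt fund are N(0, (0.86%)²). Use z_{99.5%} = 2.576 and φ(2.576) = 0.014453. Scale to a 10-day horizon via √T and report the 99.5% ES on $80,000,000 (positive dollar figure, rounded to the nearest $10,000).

σ_{10d} = 0.86% × √10 = 2.720%.
ES multiplier = φ(z)/(1−α) = 0.014453/0.005 = 2.891.
ES = 2.720% × 2.891 = 7.864%; on $80,000,000: $6,291,200.

$6,290,000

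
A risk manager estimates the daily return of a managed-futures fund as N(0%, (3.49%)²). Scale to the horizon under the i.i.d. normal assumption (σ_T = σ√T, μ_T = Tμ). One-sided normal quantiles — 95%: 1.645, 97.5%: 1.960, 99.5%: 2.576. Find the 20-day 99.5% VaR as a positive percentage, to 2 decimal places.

40.21%

σ_{20d} = 3.49% × √20 = 15.608%.
VaR = 2.576 × 15.608% = 40.206%.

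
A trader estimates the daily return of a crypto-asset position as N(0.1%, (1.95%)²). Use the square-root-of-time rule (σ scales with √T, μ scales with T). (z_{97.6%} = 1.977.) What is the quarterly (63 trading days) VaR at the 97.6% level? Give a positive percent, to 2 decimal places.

24.30%

σ_{63d} = 1.95% × √63 = 15.478%; μ_{63d} = 63 × 0.1% = 6.300%.
VaR = −(6.300%) + 1.977 × 15.478% = 24.300%.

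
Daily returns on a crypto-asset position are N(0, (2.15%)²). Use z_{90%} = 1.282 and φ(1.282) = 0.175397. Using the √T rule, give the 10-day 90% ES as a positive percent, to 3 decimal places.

11.925%

σ_{10d} = 2.15% × √10 = 6.799%.
ES multiplier = φ(z)/(1−α) = 0.175397/0.1 = 1.754.
ES = 6.799% × 1.754 = 11.925%.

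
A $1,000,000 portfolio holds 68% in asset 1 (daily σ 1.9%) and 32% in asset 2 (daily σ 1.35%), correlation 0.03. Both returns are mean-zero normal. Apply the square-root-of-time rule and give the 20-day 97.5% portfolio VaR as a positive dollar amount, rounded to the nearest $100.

σ_p = √(0.68²·1.9² + 0.32²·1.35² + 2·0.03·0.68·0.32·1.9·1.35) = 1.375%.
σ_{20d} = 1.375% × √20 = 6.149%.
z(97.5%) = 1.960.
VaR = 1.960 × 6.149% = 12.052%; on $1,000,000 that is $120,520.

$120,500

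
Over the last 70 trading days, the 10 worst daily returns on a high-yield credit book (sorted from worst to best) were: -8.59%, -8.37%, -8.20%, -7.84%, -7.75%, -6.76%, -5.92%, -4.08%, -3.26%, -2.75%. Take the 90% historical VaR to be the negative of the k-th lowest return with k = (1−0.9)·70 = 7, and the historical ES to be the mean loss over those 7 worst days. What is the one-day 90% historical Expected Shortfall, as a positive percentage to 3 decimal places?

The 7 worst returns sum to -53.43%.
ES = −(-53.43%) / 7 = 7.6328…% ≈ 7.633%.

7.633%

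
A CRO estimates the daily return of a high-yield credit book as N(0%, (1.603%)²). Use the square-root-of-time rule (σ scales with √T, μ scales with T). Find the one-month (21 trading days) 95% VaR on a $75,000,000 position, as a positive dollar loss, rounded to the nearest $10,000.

$9,060,000

At 95%, z = 1.645.
σ_{21d} = 1.603% × √21 = 7.346%.
VaR = 1.645 × 7.346% = 12.084%.
On $75,000,000: 0.12084 × $75,000,000 = $9,063,000.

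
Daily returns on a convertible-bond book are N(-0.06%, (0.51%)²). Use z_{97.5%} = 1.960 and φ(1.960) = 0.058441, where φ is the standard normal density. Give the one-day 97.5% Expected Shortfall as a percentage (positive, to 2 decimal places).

Tail multiplier: φ(z)/(1−α) = 0.058441 / 0.025 = 2.338.
ES = −(-0.06%) + 0.51% × 2.338 = 1.252%.

1.25%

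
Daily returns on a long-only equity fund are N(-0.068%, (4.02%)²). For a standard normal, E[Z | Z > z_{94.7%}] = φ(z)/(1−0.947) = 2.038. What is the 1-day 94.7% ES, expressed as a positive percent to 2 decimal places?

ES = −(-0.068%) + 4.02% × 2.038 = 8.261%.

8.26%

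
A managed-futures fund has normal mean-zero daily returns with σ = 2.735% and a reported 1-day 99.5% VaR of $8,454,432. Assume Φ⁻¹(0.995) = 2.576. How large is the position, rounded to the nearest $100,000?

VaR as a fraction of value: z·σ = 2.576 × 2.735% = 7.04536%.
Position = $8,454,432 / 0.0704536 = $120,000,000.

$120,000,000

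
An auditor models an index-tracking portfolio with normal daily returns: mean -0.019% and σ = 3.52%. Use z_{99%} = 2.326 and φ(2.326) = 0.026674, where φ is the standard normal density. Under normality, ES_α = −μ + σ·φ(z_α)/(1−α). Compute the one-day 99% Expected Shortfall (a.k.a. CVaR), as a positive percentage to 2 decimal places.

Tail multiplier: φ(z)/(1−α) = 0.026674 / 0.01 = 2.667.
ES = −(-0.019%) + 3.52% × 2.667 = 9.407%.

9.41%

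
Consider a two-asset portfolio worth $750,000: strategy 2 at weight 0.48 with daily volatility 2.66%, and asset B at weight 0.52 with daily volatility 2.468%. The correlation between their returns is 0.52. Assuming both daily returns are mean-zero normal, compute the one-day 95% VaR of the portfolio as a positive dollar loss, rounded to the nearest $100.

σ_p² = 0.48²·2.66² + 0.52²·2.468² + 2·0.52·0.48·0.52·2.66·2.468 = 4.9814 (%²).
σ_p = √4.9814 = 2.232%.
At 95%, z = 1.645.
VaR = 1.645 × 2.232% = 3.672%; on $750,000 that is $27,540.

$27,500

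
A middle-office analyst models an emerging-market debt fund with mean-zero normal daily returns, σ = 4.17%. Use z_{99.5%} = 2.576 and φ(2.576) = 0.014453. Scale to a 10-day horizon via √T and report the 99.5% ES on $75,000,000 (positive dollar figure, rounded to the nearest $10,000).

σ_{10d} = 4.17% × √10 = 13.187%.
ES multiplier = φ(z)/(1−α) = 0.014453/0.005 = 2.891.
ES = 13.187% × 2.891 = 38.124%; on $75,000,000: $28,593,000.

$28,590,000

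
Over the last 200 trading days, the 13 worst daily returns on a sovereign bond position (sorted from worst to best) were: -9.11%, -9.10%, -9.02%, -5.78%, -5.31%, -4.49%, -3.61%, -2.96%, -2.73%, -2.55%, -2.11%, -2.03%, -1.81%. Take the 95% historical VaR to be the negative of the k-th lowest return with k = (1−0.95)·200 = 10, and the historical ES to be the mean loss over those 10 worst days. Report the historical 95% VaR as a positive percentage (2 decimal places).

k = 10; the 10th lowest return is -2.55%, so VaR = 2.55%.

2.55%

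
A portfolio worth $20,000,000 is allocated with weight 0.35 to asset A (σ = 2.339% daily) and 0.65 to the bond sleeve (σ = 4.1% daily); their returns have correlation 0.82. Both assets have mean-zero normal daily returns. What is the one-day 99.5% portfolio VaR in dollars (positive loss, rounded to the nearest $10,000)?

$1,740,000

σ_p² = 0.35²·2.339² + 0.65²·4.1² + 2·0.82·0.35·0.65·2.339·4.1 = 11.3504 (%²).
σ_p = √11.3504 = 3.369%.
At 99.5%, z = 2.576.
VaR = 2.576 × 3.369% = 8.679%; on $20,000,000 that is $1,735,800.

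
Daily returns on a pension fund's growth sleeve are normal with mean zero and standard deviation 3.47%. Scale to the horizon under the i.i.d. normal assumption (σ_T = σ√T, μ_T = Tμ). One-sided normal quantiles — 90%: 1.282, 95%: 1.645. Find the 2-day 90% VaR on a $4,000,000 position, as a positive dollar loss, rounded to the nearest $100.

σ_{2d} = 3.47% × √2 = 4.907%.
VaR = 1.282 × 4.907% = 6.291%.
On $4,000,000: 0.06291 × $4,000,000 = $251,640.

$251,600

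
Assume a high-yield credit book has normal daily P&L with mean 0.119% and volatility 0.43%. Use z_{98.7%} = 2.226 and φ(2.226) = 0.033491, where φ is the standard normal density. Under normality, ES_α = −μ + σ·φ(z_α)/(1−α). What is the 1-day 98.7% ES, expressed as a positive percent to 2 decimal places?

0.99%

Tail multiplier: φ(z)/(1−α) = 0.033491 / 0.013 = 2.576.
ES = −(0.119%) + 0.43% × 2.576 = 0.989%.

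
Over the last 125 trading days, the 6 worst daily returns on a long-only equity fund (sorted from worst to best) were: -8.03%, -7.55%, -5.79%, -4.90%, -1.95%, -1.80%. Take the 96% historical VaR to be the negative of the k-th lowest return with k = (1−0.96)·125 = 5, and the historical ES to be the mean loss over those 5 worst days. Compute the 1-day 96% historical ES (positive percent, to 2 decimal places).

The 5 worst returns sum to -28.22%.
ES = −(-28.22%) / 5 = 5.644% ≈ 5.64%.

5.64%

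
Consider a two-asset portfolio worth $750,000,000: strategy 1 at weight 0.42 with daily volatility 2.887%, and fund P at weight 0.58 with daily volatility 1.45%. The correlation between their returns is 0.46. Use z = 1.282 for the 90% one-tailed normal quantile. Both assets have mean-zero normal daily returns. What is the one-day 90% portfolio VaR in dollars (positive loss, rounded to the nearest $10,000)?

$16,970,000

σ_p² = 0.42²·2.887² + 0.58²·1.45² + 2·0.46·0.42·0.58·2.887·1.45 = 3.1157 (%²).
σ_p = √3.1157 = 1.765%.
VaR = 1.282 × 1.765% = 2.263%; on $750,000,000 that is $16,972,500.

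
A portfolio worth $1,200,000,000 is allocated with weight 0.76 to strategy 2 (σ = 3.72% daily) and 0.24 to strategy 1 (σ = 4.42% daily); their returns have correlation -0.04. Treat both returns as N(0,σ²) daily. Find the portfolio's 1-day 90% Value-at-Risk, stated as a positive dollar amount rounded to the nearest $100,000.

σ_p² = 0.76²·3.72² + 0.24²·4.42² + 2·-0.04·0.76·0.24·3.72·4.42 = 8.8784 (%²).
σ_p = √8.8784 = 2.980%.
At 90%, z = 1.282.
VaR = 1.282 × 2.980% = 3.820%; on $1,200,000,000 that is $45,840,000.

$45,800,000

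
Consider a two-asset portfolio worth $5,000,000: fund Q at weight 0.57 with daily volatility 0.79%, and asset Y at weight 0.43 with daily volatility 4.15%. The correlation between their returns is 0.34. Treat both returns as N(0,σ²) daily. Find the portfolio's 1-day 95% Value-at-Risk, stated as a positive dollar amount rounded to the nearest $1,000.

$163,000

σ_p² = 0.57²·0.79² + 0.43²·4.15² + 2·0.34·0.57·0.43·0.79·4.15 = 3.9336 (%²).
σ_p = √3.9336 = 1.983%.
At 95%, z = 1.645.
VaR = 1.645 × 1.983% = 3.262%; on $5,000,000 that is $163,100.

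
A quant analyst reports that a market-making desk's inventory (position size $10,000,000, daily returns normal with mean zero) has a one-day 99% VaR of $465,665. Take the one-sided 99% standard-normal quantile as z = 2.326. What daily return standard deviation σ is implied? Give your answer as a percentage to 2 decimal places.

VaR as a fraction: $465,665 / $10,000,000 = 4.657%.
σ = VaR / z = 4.657% / 2.326 = 2.002%.

2.00%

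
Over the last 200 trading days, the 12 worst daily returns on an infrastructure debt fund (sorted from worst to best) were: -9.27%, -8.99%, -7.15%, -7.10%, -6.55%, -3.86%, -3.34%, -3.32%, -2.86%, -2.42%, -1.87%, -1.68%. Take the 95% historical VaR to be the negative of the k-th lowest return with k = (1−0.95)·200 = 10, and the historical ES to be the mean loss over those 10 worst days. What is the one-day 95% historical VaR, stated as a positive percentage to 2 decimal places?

k = 10; the 10th lowest return is -2.42%, so VaR = 2.42%.

2.42%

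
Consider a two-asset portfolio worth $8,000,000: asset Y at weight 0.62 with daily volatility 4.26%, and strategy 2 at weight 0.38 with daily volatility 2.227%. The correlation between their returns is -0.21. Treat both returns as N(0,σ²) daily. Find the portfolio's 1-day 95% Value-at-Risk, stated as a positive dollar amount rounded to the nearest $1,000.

σ_p² = 0.62²·4.26² + 0.38²·2.227² + 2·-0.21·0.62·0.38·4.26·2.227 = 6.7533 (%²).
σ_p = √6.7533 = 2.599%.
At 95%, z = 1.645.
VaR = 1.645 × 2.599% = 4.275%; on $8,000,000 that is $342,000.

$342,000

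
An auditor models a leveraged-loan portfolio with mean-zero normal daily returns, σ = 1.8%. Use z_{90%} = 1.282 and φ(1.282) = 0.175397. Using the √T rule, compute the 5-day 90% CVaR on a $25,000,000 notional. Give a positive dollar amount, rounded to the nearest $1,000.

σ_{5d} = 1.8% × √5 = 4.025%.
ES multiplier = φ(z)/(1−α) = 0.175397/0.1 = 1.754.
ES = 4.025% × 1.754 = 7.060%; on $25,000,000: $1,765,000.

$1,765,000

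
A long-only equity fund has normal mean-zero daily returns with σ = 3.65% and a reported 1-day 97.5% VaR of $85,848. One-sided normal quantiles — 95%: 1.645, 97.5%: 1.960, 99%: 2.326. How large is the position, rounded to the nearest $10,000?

$1,200,000

VaR as a fraction of value: z·σ = 1.960 × 3.65% = 7.154%.
Position = $85,848 / 0.07154 = $1,200,000.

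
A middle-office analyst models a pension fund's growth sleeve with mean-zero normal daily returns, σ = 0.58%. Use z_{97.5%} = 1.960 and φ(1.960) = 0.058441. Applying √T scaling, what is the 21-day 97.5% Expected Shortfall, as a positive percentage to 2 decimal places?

6.21%

σ_{21d} = 0.58% × √21 = 2.658%.
ES multiplier = φ(z)/(1−α) = 0.058441/0.025 = 2.338.
ES = 2.658% × 2.338 = 6.214%.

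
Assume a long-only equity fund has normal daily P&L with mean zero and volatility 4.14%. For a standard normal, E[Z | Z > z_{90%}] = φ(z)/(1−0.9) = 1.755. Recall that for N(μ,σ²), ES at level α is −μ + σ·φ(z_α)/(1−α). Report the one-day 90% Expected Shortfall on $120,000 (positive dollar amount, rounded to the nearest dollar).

$8,719

ES = 4.14% × 1.755 = 7.266%.
On $120,000: 0.07266 × $120,000 = $8,719.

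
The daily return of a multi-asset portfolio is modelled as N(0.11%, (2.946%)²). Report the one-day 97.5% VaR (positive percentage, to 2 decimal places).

5.66%

At 97.5% one-sided, z = 1.960.
VaR = −μ + z·σ = −(0.11%) + 1.960 × 2.946% = 5.664%.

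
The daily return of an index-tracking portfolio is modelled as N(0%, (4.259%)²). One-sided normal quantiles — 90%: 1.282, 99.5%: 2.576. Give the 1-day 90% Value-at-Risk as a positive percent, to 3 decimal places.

5.460%

VaR = z·σ = 1.282 × 4.259% = 5.460%.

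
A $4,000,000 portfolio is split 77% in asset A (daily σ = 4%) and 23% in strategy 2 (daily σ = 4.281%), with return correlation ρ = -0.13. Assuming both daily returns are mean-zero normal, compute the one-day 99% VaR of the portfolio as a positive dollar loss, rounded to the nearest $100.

$289,300

σ_p² = 0.77²·4² + 0.23²·4.281² + 2·-0.13·0.77·0.23·4·4.281 = 9.6674 (%²).
σ_p = √9.6674 = 3.109%.
At 99%, z = 2.326.
VaR = 2.326 × 3.109% = 7.232%; on $4,000,000 that is $289,280.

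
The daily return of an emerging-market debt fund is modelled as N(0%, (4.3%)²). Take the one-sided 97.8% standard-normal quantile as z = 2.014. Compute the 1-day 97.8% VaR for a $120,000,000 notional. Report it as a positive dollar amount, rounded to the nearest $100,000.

$10,400,000

VaR = z·σ = 2.014 × 4.3% = 8.660%.
On $120,000,000: 0.08660 × $120,000,000 = $10,392,000.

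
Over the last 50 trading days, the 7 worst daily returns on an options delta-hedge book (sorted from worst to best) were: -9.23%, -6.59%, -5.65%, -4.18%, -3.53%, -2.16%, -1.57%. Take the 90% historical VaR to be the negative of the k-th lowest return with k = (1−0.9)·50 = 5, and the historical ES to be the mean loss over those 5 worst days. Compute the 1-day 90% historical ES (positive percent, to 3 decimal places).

5.836%

The 5 worst returns sum to -29.18%.
ES = −(-29.18%) / 5 = 5.836%.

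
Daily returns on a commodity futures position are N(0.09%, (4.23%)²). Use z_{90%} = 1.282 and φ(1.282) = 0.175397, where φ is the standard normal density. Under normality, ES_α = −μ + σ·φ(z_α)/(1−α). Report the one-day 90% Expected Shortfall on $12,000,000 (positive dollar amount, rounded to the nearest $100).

Tail multiplier: φ(z)/(1−α) = 0.175397 / 0.1 = 1.754.
ES = −(0.09%) + 4.23% × 1.754 = 7.329%.
On $12,000,000: 0.07329 × $12,000,000 = $879,480.

$879,500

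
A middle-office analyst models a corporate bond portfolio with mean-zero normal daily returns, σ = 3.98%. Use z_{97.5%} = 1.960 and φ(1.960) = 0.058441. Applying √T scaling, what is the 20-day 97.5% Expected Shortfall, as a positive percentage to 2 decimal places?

41.61%

σ_{20d} = 3.98% × √20 = 17.799%.
ES multiplier = φ(z)/(1−α) = 0.058441/0.025 = 2.338.
ES = 17.799% × 2.338 = 41.614%.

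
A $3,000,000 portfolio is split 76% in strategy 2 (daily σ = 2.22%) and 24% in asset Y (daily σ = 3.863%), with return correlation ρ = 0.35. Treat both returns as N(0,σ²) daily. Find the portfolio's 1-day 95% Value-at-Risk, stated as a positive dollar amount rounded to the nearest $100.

$108,100

σ_p² = 0.76²·2.22² + 0.24²·3.863² + 2·0.35·0.76·0.24·2.22·3.863 = 4.8012 (%²).
σ_p = √4.8012 = 2.191%.
At 95%, z = 1.645.
VaR = 1.645 × 2.191% = 3.604%; on $3,000,000 that is $108,120.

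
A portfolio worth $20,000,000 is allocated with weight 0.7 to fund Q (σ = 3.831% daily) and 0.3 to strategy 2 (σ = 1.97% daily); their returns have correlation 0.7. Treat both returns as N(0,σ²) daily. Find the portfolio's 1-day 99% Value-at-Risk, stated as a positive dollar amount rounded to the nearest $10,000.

$1,450,000

σ_p² = 0.7²·3.831² + 0.3²·1.97² + 2·0.7·0.7·0.3·3.831·1.97 = 9.7596 (%²).
σ_p = √9.7596 = 3.124%.
At 99%, z = 2.326.
VaR = 2.326 × 3.124% = 7.266%; on $20,000,000 that is $1,453,200.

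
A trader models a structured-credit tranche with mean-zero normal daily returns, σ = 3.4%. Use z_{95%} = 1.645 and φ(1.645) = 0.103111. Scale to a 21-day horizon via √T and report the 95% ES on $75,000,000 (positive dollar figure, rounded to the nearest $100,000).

σ_{21d} = 3.4% × √21 = 15.581%.
ES multiplier = φ(z)/(1−α) = 0.103111/0.05 = 2.062.
ES = 15.581% × 2.062 = 32.128%; on $75,000,000: $24,096,000.

$24,100,000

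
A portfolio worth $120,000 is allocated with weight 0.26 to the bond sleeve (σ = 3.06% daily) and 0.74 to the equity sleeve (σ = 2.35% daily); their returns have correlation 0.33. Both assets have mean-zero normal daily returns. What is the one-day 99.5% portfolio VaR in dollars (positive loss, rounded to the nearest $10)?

σ_p² = 0.26²·3.06² + 0.74²·2.35² + 2·0.33·0.26·0.74·3.06·2.35 = 4.5702 (%²).
σ_p = √4.5702 = 2.138%.
At 99.5%, z = 2.576.
VaR = 2.576 × 2.138% = 5.507%; on $120,000 that is $6,608.

$6,610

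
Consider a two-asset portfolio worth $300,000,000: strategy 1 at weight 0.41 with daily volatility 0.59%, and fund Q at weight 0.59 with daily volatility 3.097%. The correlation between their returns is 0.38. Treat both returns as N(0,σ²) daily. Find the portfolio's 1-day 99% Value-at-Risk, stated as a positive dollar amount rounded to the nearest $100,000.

σ_p² = 0.41²·0.59² + 0.59²·3.097² + 2·0.38·0.41·0.59·0.59·3.097 = 3.7332 (%²).
σ_p = √3.7332 = 1.932%.
At 99%, z = 2.326.
VaR = 2.326 × 1.932% = 4.494%; on $300,000,000 that is $13,482,000.

$13,500,000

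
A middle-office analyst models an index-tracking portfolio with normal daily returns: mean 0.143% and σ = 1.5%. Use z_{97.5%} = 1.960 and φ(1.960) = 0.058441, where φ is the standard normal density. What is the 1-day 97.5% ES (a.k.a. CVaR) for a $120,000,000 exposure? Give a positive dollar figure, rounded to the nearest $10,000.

$4,040,000

Tail multiplier: φ(z)/(1−α) = 0.058441 / 0.025 = 2.338.
ES = −(0.143%) + 1.5% × 2.338 = 3.364%.
On $120,000,000: 0.03364 × $120,000,000 = $4,036,800.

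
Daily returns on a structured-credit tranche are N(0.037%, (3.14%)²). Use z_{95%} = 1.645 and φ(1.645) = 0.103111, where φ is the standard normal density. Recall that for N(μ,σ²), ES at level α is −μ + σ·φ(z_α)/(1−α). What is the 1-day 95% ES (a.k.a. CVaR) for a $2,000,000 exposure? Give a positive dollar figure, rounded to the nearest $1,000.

Tail multiplier: φ(z)/(1−α) = 0.103111 / 0.05 = 2.062.
ES = −(0.037%) + 3.14% × 2.062 = 6.438%.
On $2,000,000: 0.06438 × $2,000,000 = $128,760.

$129,000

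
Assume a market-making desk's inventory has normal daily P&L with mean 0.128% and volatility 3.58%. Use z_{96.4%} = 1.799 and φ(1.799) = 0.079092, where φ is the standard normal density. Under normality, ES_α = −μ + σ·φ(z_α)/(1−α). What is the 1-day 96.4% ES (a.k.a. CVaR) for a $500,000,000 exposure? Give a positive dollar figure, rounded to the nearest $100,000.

Tail multiplier: φ(z)/(1−α) = 0.079092 / 0.036 = 2.197.
ES = −(0.128%) + 3.58% × 2.197 = 7.737%.
On $500,000,000: 0.07737 × $500,000,000 = $38,685,000.

$38,700,000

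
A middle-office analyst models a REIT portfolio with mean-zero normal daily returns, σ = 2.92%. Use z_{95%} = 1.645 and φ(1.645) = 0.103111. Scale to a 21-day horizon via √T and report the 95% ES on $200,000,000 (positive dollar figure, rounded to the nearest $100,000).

σ_{21d} = 2.92% × √21 = 13.381%.
ES multiplier = φ(z)/(1−α) = 0.103111/0.05 = 2.062.
ES = 13.381% × 2.062 = 27.592%; on $200,000,000: $55,184,000.

$55,200,000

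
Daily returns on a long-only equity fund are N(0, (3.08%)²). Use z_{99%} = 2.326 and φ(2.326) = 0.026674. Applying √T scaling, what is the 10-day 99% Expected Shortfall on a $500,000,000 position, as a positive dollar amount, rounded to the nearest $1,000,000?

σ_{10d} = 3.08% × √10 = 9.740%.
ES multiplier = φ(z)/(1−α) = 0.026674/0.01 = 2.667.
ES = 9.740% × 2.667 = 25.977%; on $500,000,000: $129,885,000.

$130,000,000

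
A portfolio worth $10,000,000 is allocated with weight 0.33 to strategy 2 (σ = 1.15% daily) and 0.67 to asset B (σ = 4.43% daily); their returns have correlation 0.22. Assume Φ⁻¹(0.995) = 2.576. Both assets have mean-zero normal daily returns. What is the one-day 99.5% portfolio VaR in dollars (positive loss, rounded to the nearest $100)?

σ_p² = 0.33²·1.15² + 0.67²·4.43² + 2·0.22·0.33·0.67·1.15·4.43 = 9.4493 (%²).
σ_p = √9.4493 = 3.074%.
VaR = 2.576 × 3.074% = 7.919%; on $10,000,000 that is $791,900.

$791,900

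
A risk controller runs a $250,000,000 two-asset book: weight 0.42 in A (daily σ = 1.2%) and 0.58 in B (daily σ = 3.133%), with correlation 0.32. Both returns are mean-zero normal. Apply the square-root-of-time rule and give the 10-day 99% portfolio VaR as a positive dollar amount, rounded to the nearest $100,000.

σ_p = √(0.42²·1.2² + 0.58²·3.133² + 2·0.32·0.42·0.58·1.2·3.133) = 2.035%.
σ_{10d} = 2.035% × √10 = 6.435%.
z(99%) = 2.326.
VaR = 2.326 × 6.435% = 14.968%; on $250,000,000 that is $37,420,000.

$37,400,000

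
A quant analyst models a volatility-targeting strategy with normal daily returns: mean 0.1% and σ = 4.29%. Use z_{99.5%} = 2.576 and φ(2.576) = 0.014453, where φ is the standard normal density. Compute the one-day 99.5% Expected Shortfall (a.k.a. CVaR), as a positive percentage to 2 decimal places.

Tail multiplier: φ(z)/(1−α) = 0.014453 / 0.005 = 2.891.
ES = −(0.1%) + 4.29% × 2.891 = 12.302%.

12.30%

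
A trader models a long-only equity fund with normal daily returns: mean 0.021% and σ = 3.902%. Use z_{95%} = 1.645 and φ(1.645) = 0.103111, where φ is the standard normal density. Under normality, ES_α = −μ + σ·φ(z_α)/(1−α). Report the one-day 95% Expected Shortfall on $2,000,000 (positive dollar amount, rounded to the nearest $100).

$160,500

Tail multiplier: φ(z)/(1−α) = 0.103111 / 0.05 = 2.062.
ES = −(0.021%) + 3.902% × 2.062 = 8.025%.
On $2,000,000: 0.08025 × $2,000,000 = $160,500.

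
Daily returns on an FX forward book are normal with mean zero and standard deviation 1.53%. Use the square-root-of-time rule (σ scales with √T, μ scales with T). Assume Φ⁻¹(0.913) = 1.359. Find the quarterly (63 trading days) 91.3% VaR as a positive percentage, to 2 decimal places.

σ_{63d} = 1.53% × √63 = 12.144%.
VaR = 1.359 × 12.144% = 16.504%.

16.50%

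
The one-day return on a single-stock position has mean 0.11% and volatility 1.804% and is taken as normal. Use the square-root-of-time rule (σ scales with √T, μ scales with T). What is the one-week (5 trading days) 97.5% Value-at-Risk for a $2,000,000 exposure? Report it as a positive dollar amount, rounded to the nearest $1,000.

$147,000

At 97.5%, z = 1.960.
σ_{5d} = 1.804% × √5 = 4.034%; μ_{5d} = 5 × 0.11% = 0.550%.
VaR = −(0.550%) + 1.960 × 4.034% = 7.357%.
On $2,000,000: 0.07357 × $2,000,000 = $147,140.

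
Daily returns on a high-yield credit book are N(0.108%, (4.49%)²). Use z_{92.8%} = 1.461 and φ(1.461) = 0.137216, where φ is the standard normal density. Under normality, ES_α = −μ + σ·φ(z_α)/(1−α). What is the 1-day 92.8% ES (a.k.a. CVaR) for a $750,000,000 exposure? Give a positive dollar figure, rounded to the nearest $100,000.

Tail multiplier: φ(z)/(1−α) = 0.137216 / 0.072 = 1.906.
ES = −(0.108%) + 4.49% × 1.906 = 8.450%.
On $750,000,000: 0.08450 × $750,000,000 = $63,375,000.

$63,400,000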